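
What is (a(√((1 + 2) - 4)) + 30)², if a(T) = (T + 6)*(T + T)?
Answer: 640 + 672*I ≈ 640.0 + 672.0*I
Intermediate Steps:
a(T) = 2*T*(6 + T) (a(T) = (6 + T)*(2*T) = 2*T*(6 + T))
(a(√((1 + 2) - 4)) + 30)² = (2*√((1 + 2) - 4)*(6 + √((1 + 2) - 4)) + 30)² = (2*√(3 - 4)*(6 + √(3 - 4)) + 30)² = (2*√(-1)*(6 + √(-1)) + 30)² = (2*I*(6 + I) + 30)² = (30 + 2*I*(6 + I))²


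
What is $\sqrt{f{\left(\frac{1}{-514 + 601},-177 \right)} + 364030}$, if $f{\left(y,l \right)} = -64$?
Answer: $\sqrt{363966} \approx 603.3$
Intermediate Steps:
$\sqrt{f{\left(\frac{1}{-514 + 601},-177 \right)} + 364030} = \sqrt{-64 + 364030} = \sqrt{363966}$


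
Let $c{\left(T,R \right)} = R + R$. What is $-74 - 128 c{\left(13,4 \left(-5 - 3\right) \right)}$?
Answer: $8118$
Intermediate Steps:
$c{\left(T,R \right)} = 2 R$
$-74 - 128 c{\left(13,4 \left(-5 - 3\right) \right)} = -74 - 128 \cdot 2 \cdot 4 \left(-5 - 3\right) = -74 - 128 \cdot 2 \cdot 4 \left(-8\right) = -74 - 128 \cdot 2 \left(-32\right) = -74 - -8192 = -74 + 8192 = 8118$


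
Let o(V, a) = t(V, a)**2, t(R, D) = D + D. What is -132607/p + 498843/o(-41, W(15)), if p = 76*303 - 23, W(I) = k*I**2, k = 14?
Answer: -116704354373/20290410000 ≈ -5.7517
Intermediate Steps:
t(R, D) = 2*D
W(I) = 14*I**2
p = 23005 (p = 23028 - 23 = 23005)
o(V, a) = 4*a**2 (o(V, a) = (2*a)**2 = 4*a**2)
-132607/p + 498843/o(-41, W(15)) = -132607/23005 + 498843/((4*(14*15**2)**2)) = -132607*1/23005 + 498843/((4*(14*225)**2)) = -132607/23005 + 498843/((4*3150**2)) = -132607/23005 + 498843/((4*9922500)) = -132607/23005 + 498843/39690000 = -132607/23005 + 498843*(1/39690000) = -132607/23005 + 55427/4410000 = -116704354373/20290410000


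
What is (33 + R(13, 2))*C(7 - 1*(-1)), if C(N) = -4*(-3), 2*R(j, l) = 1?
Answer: 402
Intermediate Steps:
R(j, l) = ½ (R(j, l) = (½)*1 = ½)
C(N) = 12
(33 + R(13, 2))*C(7 - 1*(-1)) = (33 + ½)*12 = (67/2)*12 = 402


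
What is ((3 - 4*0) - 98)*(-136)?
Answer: 12920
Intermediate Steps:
((3 - 4*0) - 98)*(-136) = ((3 + 0) - 98)*(-136) = (3 - 98)*(-136) = -95*(-136) = 12920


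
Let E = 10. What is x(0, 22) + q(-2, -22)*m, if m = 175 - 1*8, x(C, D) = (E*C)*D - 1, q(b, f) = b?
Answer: -335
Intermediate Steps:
x(C, D) = -1 + 10*C*D (x(C, D) = (10*C)*D - 1 = 10*C*D - 1 = -1 + 10*C*D)
m = 167 (m = 175 - 8 = 167)
x(0, 22) + q(-2, -22)*m = (-1 + 10*0*22) - 2*167 = (-1 + 0) - 334 = -1 - 334 = -335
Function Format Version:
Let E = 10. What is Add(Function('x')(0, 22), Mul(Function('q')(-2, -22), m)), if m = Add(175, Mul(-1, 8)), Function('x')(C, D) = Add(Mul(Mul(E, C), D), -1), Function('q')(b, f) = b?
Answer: -335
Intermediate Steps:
Function('x')(C, D) = Add(-1, Mul(10, C, D)) (Function('x')(C, D) = Add(Mul(Mul(10, C), D), -1) = Add(Mul(10, C, D), -1) = Add(-1, Mul(10, C, D)))
m = 167 (m = Add(175, -8) = 167)
Add(Function('x')(0, 22), Mul(Function('q')(-2, -22), m)) = Add(Add(-1, Mul(10, 0, 22)), Mul(-2, 167)) = Add(Add(-1, 0), -334) = Add(-1, -334) = -335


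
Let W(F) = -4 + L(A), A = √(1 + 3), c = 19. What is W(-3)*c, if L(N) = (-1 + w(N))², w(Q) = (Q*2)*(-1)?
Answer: 399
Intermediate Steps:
w(Q) = -2*Q (w(Q) = (2*Q)*(-1) = -2*Q)
A = 2 (A = √4 = 2)
L(N) = (-1 - 2*N)²
W(F) = 21 (W(F) = -4 + (1 + 2*2)² = -4 + (1 + 4)² = -4 + 5² = -4 + 25 = 21)
W(-3)*c = 21*19 = 399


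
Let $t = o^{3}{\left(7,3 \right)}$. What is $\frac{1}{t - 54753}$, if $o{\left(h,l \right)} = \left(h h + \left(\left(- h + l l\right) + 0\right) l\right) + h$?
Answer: $\frac{1}{183575} \approx 5.4474 \cdot 10^{-6}$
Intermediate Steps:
$o{\left(h,l \right)} = h + h^{2} + l \left(l^{2} - h\right)$ ($o{\left(h,l \right)} = \left(h^{2} + \left(\left(- h + l^{2}\right) + 0\right) l\right) + h = \left(h^{2} + \left(\left(l^{2} - h\right) + 0\right) l\right) + h = \left(h^{2} + \left(l^{2} - h\right) l\right) + h = \left(h^{2} + l \left(l^{2} - h\right)\right) + h = h + h^{2} + l \left(l^{2} - h\right)$)
$t = 238328$ ($t = \left(7 + 7^{2} + 3^{3} - 7 \cdot 3\right)^{3} = \left(7 + 49 + 27 - 21\right)^{3} = 62^{3} = 238328$)
$\frac{1}{t - 54753} = \frac{1}{238328 - 54753} = \frac{1}{183575}$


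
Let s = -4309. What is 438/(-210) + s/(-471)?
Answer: 116432/16485 ≈ 7.0629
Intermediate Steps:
438/(-210) + s/(-471) = 438/(-210) - 4309/(-471) = 438*(-1/210) - 4309*(-1/471) = -73/35 + 4309/471 = 116432/16485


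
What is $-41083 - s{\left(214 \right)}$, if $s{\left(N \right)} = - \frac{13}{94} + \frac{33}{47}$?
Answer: $- \frac{3861855}{94} \approx -41084.0$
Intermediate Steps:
$s{\left(N \right)} = \frac{53}{94}$ ($s{\left(N \right)} = \left(-13\right) \frac{1}{94} + 33 \cdot \frac{1}{47} = - \frac{13}{94} + \frac{33}{47} = \frac{53}{94}$)
$-41083 - s{\left(214 \right)} = -41083 - \frac{53}{94} = - \frac{3861855}{94}$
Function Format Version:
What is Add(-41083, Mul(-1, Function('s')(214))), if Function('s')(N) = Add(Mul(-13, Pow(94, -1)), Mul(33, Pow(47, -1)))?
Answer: Rational(-3861855, 94) ≈ -41084.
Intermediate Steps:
Function('s')(N) = Rational(53, 94) (Function('s')(N) = Add(Mul(-13, Rational(1, 94)), Mul(33, Rational(1, 47))) = Add(Rational(-13, 94), Rational(33, 47)) = Rational(53, 94))
Add(-41083, Mul(-1, Function('s')(214))) = Add(-41083, Mul(-1, Rational(53, 94))) = Add(-41083, Rational(-53, 94)) = Rational(-3861855, 94)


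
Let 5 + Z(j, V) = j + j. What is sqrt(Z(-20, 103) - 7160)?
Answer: I*sqrt(7205) ≈ 84.882*I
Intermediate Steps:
Z(j, V) = -5 + 2*j (Z(j, V) = -5 + (j + j) = -5 + 2*j)
sqrt(Z(-20, 103) - 7160) = sqrt((-5 + 2*(-20)) - 7160) = sqrt((-5 - 40) - 7160) = sqrt(-45 - 7160) = sqrt(-7205) = I*sqrt(7205)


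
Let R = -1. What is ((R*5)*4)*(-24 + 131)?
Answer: -2140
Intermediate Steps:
((R*5)*4)*(-24 + 131) = (-1*5*4)*(-24 + 131) = -5*4*107 = -20*107 = -2140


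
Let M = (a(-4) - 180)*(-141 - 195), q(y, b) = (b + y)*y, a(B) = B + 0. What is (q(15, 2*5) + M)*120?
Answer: 7463880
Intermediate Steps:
a(B) = B
q(y, b) = y*(b + y)
M = 61824 (M = (-4 - 180)*(-141 - 195) = -184*(-336) = 61824)
(q(15, 2*5) + M)*120 = (15*(2*5 + 15) + 61824)*120 = (15*(10 + 15) + 61824)*120 = (15*25 + 61824)*120 = (375 + 61824)*120 = 62199*120 = 7463880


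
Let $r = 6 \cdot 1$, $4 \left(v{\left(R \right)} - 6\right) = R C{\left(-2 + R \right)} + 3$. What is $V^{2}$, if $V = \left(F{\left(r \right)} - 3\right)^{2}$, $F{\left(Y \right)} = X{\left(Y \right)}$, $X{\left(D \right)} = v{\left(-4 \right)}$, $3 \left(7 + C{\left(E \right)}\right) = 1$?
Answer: $\frac{244140625}{20736} \approx 11774.0$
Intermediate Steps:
$C{\left(E \right)} = - \frac{20}{3}$ ($C{\left(E \right)} = -7 + \frac{1}{3} \cdot 1 = -7 + \frac{1}{3} = - \frac{20}{3}$)
$v{\left(R \right)} = \frac{27}{4} - \frac{5 R}{3}$ ($v{\left(R \right)} = 6 + \frac{R \left(- \frac{20}{3}\right) + 3}{4} = 6 + \frac{- \frac{20 R}{3} + 3}{4} = 6 + \frac{3 - \frac{20 R}{3}}{4} = 6 - \left(- \frac{3}{4} + \frac{5 R}{3}\right) = \frac{27}{4} - \frac{5 R}{3}$)
$r = 6$
$X{\left(D \right)} = \frac{161}{12}$ ($X{\left(D \right)} = \frac{27}{4} - - \frac{20}{3} = \frac{27}{4} + \frac{20}{3} = \frac{161}{12}$)
$F{\left(Y \right)} = \frac{161}{12}$
$V = \frac{15625}{144}$ ($V = \left(\frac{161}{12} - 3\right)^{2} = \left(\frac{125}{12}\right)^{2} = \frac{15625}{144} \approx 108.51$)
$V^{2} = \left(\frac{15625}{144}\right)^{2} = \frac{244140625}{20736}$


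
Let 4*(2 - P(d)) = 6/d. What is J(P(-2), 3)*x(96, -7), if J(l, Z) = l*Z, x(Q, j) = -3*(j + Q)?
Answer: -8811/4 ≈ -2202.8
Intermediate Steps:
P(d) = 2 - 3/(2*d)
x(Q, j) = -3*Q - 3*j (x(Q, j) = -3*(Q + j) = -3*Q - 3*j)
J(l, Z) = Z*l
J(P(-2), 3)*x(96, -7) = (3*(2 - 3/2/(-2)))*(-3*96 - 3*(-7)) = (3*(2 - 3/2*(-1/2)))*(-288 + 21) = (3*(2 + 3/4))*(-267) = (3*(11/4))*(-267) = (33/4)*(-267) = -8811/4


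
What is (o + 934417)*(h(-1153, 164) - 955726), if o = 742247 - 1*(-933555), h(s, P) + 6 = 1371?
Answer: -2491091215059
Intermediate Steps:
h(s, P) = 1365 (h(s, P) = -6 + 1371 = 1365)
o = 1675802 (o = 742247 + 933555 = 1675802)
(o + 934417)*(h(-1153, 164) - 955726) = (1675802 + 934417)*(1365 - 955726) = 2610219*(-954361) = -2491091215059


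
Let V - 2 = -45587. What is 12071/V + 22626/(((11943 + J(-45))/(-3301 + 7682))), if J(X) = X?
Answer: 251024832514/30131685 ≈ 8330.9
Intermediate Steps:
V = -45585 (V = 2 - 45587 = -45585)
12071/V + 22626/(((11943 + J(-45))/(-3301 + 7682))) = 12071/(-45585) + 22626/(((11943 - 45)/(-3301 + 7682))) = 12071*(-1/45585) + 22626/((11898/4381)) = -12071/45585 + 22626/((11898*(1/4381))) = -12071/45585 + 22626/(11898/4381) = -12071/45585 + 22626*(4381/11898) = -12071/45585 + 5506917/661 = 251024832514/30131685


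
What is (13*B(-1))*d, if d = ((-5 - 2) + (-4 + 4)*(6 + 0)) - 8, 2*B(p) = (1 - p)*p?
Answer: 195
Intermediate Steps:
B(p) = p*(1 - p)/2 (B(p) = ((1 - p)*p)/2 = (p*(1 - p))/2 = p*(1 - p)/2)
d = -15 (d = (-7 + 0*6) - 8 = (-7 + 0) - 8 = -7 - 8 = -15)
(13*B(-1))*d = (13*((½)*(-1)*(1 - 1*(-1))))*(-15) = (13*((½)*(-1)*(1 + 1)))*(-15) = (13*((½)*(-1)*2))*(-15) = (13*(-1))*(-15) = -13*(-15) = 195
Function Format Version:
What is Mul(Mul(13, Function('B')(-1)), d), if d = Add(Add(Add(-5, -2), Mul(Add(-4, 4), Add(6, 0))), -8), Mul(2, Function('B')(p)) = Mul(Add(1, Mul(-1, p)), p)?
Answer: 195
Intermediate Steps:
Function('B')(p) = Mul(Rational(1, 2), p, Add(1, Mul(-1, p))) (Function('B')(p) = Mul(Rational(1, 2), Mul(Add(1, Mul(-1, p)), p)) = Mul(Rational(1, 2), Mul(p, Add(1, Mul(-1, p)))) = Mul(Rational(1, 2), p, Add(1, Mul(-1, p))))
d = -15 (d = Add(Add(-7, Mul(0, 6)), -8) = Add(Add(-7, 0), -8) = Add(-7, -8) = -15)
Mul(Mul(13, Function('B')(-1)), d) = Mul(Mul(13, Mul(Rational(1, 2), -1, Add(1, Mul(-1, -1)))), -15) = Mul(Mul(13, Mul(Rational(1, 2), -1, Add(1, 1))), -15) = Mul(Mul(13, Mul(Rational(1, 2), -1, 2)), -15) = Mul(Mul(13, -1), -15) = Mul(-13, -15) = 195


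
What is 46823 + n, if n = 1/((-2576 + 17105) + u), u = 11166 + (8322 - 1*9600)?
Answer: 1143277192/24417 ≈ 46823.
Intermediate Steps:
u = 9888 (u = 11166 + (8322 - 9600) = 11166 - 1278 = 9888)
n = 1/24417 (n = 1/((-2576 + 17105) + 9888) = 1/(14529 + 9888) = 1/24417 ≈ 4.0955e-5)
46823 + n = 46823 + 1/24417 = 1143277192/24417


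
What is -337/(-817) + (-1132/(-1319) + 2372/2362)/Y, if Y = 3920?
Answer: 1030102915101/2494438615480 ≈ 0.41296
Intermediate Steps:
-337/(-817) + (-1132/(-1319) + 2372/2362)/Y = -337/(-817) + (-1132/(-1319) + 2372/2362)/3920 = -337*(-1/817) + (-1132*(-1/1319) + 2372*(1/2362))*(1/3920) = 337/817 + (1132/1319 + 1186/1181)*(1/3920) = 337/817 + (2901226/1557739)*(1/3920) = 337/817 + 1450613/3053168440 = 1030102915101/2494438615480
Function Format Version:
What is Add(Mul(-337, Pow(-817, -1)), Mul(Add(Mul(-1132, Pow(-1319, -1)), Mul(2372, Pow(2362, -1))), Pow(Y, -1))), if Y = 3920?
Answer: Rational(1030102915101, 2494438615480) ≈ 0.41296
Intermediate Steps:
Add(Mul(-337, Pow(-817, -1)), Mul(Add(Mul(-1132, Pow(-1319, -1)), Mul(2372, Pow(2362, -1))), Pow(Y, -1))) = Add(Mul(-337, Pow(-817, -1)), Mul(Add(Mul(-1132, Pow(-1319, -1)), Mul(2372, Pow(2362, -1))), Pow(3920, -1))) = Add(Mul(-337, Rational(-1, 817)), Mul(Add(Mul(-1132, Rational(-1, 1319)), Mul(2372, Rational(1, 2362))), Rational(1, 3920))) = Add(Rational(337, 817), Mul(Add(Rational(1132, 1319), Rational(1186, 1181)), Rational(1, 3920))) = Add(Rational(337, 817), Mul(Rational(2901226, 1557739), Rational(1, 3920))) = Add(Rational(337, 817), Rational(1450613, 3053168440)) = Rational(1030102915101, 2494438615480)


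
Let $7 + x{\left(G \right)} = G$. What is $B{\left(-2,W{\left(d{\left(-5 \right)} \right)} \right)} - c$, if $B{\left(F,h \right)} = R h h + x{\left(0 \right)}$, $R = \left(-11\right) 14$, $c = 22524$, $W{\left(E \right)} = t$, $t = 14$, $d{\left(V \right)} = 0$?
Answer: $-52715$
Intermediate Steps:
$x{\left(G \right)} = -7 + G$
$W{\left(E \right)} = 14$
$R = -154$
$B{\left(F,h \right)} = -7 - 154 h^{2}$ ($B{\left(F,h \right)} = - 154 h h + \left(-7 + 0\right) = - 154 h^{2} - 7 = -7 - 154 h^{2}$)
$B{\left(-2,W{\left(d{\left(-5 \right)} \right)} \right)} - c = \left(-7 - 154 \cdot 14^{2}\right) - 22524 = \left(-7 - 30184\right) - 22524 = -30191 - 22524 = -52715$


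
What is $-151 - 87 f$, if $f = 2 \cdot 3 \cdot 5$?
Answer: $-2761$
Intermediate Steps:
$f = 30$ ($f = 6 \cdot 5 = 30$)
$-151 - 87 f = -151 - 2610 = -2761$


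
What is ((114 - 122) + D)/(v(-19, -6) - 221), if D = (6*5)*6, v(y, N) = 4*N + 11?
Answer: -86/117 ≈ -0.73504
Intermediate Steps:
v(y, N) = 11 + 4*N
D = 180 (D = 30*6 = 180)
((114 - 122) + D)/(v(-19, -6) - 221) = ((114 - 122) + 180)/((11 + 4*(-6)) - 221) = (-8 + 180)/((11 - 24) - 221) = 172/(-13 - 221) = 172/(-234) = 172*(-1/234) = -86/117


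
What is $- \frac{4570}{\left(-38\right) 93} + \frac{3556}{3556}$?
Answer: $\frac{4052}{1767} \approx 2.2932$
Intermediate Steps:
$- \frac{4570}{\left(-38\right) 93} + \frac{3556}{3556} = - \frac{4570}{-3534} + 3556 \cdot \frac{1}{3556} = \left(-4570\right) \left(- \frac{1}{3534}\right) + 1 = \frac{2285}{1767} + 1 = \frac{4052}{1767}$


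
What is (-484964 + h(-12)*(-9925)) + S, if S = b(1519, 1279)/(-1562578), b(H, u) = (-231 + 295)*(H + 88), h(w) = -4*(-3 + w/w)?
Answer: -440931436620/781289 ≈ -5.6436e+5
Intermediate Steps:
h(w) = 8 (h(w) = -4*(-3 + 1) = -4*(-2) = 8)
b(H, u) = 5632 + 64*H (b(H, u) = 64*(88 + H) = 5632 + 64*H)
S = -51424/781289 (S = (5632 + 64*1519)/(-1562578) = (5632 + 97216)*(-1/1562578) = 102848*(-1/1562578) = -51424/781289 ≈ -0.065819)
(-484964 + h(-12)*(-9925)) + S = (-484964 + 8*(-9925)) - 51424/781289 = (-484964 - 79400) - 51424/781289 = -564364 - 51424/781289 = -440931436620/781289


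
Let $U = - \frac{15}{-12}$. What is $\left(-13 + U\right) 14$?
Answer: $- \frac{329}{2} \approx -164.5$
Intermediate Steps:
$U = \frac{5}{4}$ ($U = \left(-15\right) \left(- \frac{1}{12}\right) = \frac{5}{4} \approx 1.25$)
$\left(-13 + U\right) 14 = \left(-13 + \frac{5}{4}\right) 14 = \left(- \frac{47}{4}\right) 14 = - \frac{329}{2}$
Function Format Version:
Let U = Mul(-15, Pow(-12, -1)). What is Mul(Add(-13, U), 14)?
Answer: Rational(-329, 2) ≈ -164.50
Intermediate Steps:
U = Rational(5, 4) (U = Mul(-15, Rational(-1, 12)) = Rational(5, 4) ≈ 1.2500)
Mul(Add(-13, U), 14) = Mul(Add(-13, Rational(5, 4)), 14) = Mul(Rational(-47, 4), 14) = Rational(-329, 2)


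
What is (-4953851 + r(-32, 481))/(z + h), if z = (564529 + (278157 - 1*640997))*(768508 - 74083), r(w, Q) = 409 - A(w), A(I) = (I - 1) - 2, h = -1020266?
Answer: -4953407/140056863559 ≈ -3.5367e-5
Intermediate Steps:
A(I) = -3 + I (A(I) = (-1 + I) - 2 = -3 + I)
r(w, Q) = 412 - w (r(w, Q) = 409 - (-3 + w) = 409 + (3 - w) = 412 - w)
z = 140057883825 (z = (564529 + (278157 - 640997))*694425 = (564529 - 362840)*694425 = 201689*694425 = 140057883825)
(-4953851 + r(-32, 481))/(z + h) = (-4953851 + (412 - 1*(-32)))/(140057883825 - 1020266) = (-4953851 + (412 + 32))/140056863559 = (-4953851 + 444)*(1/140056863559) = -4953407*1/140056863559 = -4953407/140056863559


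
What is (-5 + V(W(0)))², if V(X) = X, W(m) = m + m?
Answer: 25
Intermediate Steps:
W(m) = 2*m
(-5 + V(W(0)))² = (-5 + 2*0)² = (-5 + 0)² = (-5)² = 25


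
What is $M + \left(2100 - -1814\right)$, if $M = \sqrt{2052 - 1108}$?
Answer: $3914 + 4 \sqrt{59} \approx 3944.7$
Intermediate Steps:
$M = 4 \sqrt{59}$ ($M = \sqrt{944} = 4 \sqrt{59} \approx 30.725$)
$M + \left(2100 - -1814\right) = 4 \sqrt{59} + \left(2100 - -1814\right) = 4 \sqrt{59} + \left(2100 + 1814\right) = 4 \sqrt{59} + 3914 = 3914 + 4 \sqrt{59}$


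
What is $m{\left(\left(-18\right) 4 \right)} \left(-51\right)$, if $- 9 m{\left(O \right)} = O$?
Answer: $-408$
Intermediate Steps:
$m{\left(O \right)} = - \frac{O}{9}$
$m{\left(\left(-18\right) 4 \right)} \left(-51\right) = - \frac{\left(-18\right) 4}{9} \left(-51\right) = \left(- \frac{1}{9}\right) \left(-72\right) \left(-51\right) = 8 \left(-51\right) = -408$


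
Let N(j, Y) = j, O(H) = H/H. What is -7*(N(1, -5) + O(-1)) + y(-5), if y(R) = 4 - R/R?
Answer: -11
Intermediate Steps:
O(H) = 1
y(R) = 3 (y(R) = 4 - 1*1 = 4 - 1 = 3)
-7*(N(1, -5) + O(-1)) + y(-5) = -7*(1 + 1) + 3 = -7*2 + 3 = -14 + 3 = -11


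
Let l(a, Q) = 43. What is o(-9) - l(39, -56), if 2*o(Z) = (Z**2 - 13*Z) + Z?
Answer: 103/2 ≈ 51.500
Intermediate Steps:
o(Z) = Z**2/2 - 6*Z (o(Z) = ((Z**2 - 13*Z) + Z)/2 = (Z**2 - 12*Z)/2 = Z**2/2 - 6*Z)
o(-9) - l(39, -56) = (1/2)*(-9)*(-12 - 9) - 1*43 = (1/2)*(-9)*(-21) - 43 = 189/2 - 43 = 103/2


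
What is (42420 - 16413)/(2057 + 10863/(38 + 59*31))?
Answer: 48555069/3851282 ≈ 12.608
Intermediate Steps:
(42420 - 16413)/(2057 + 10863/(38 + 59*31)) = 26007/(2057 + 10863/(38 + 1829)) = 26007/(2057 + 10863/1867) = 26007/(3851282/1867) = 26007*(1867/3851282) = 48555069/3851282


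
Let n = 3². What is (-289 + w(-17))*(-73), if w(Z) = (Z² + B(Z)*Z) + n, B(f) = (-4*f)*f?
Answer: -1435253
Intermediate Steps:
n = 9
B(f) = -4*f²
w(Z) = 9 + Z² - 4*Z³ (w(Z) = (Z² + (-4*Z²)*Z) + 9 = (Z² - 4*Z³) + 9 = 9 + Z² - 4*Z³)
(-289 + w(-17))*(-73) = (-289 + (9 + (-17)² - 4*(-17)³))*(-73) = (-289 + (9 + 289 - 4*(-4913)))*(-73) = (-289 + (9 + 289 + 19652))*(-73) = (-289 + 19950)*(-73) = 19661*(-73) = -1435253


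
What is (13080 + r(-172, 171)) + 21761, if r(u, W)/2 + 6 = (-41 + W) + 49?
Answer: 35187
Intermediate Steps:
r(u, W) = 4 + 2*W (r(u, W) = -12 + 2*((-41 + W) + 49) = -12 + 2*(8 + W) = -12 + (16 + 2*W) = 4 + 2*W)
(13080 + r(-172, 171)) + 21761 = (13080 + (4 + 2*171)) + 21761 = (13080 + (4 + 342)) + 21761 = (13080 + 346) + 21761 = 13426 + 21761 = 35187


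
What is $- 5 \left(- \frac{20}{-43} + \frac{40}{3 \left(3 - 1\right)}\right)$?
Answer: $- \frac{4600}{129} \approx -35.659$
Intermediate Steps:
$- 5 \left(- \frac{20}{-43} + \frac{40}{3 \left(3 - 1\right)}\right) = - 5 \left(\left(-20\right) \left(- \frac{1}{43}\right) + \frac{40}{3 \cdot 2}\right) = - 5 \left(\frac{20}{43} + \frac{40}{6}\right) = - 5 \left(\frac{20}{43} + 40 \cdot \frac{1}{6}\right) = - 5 \left(\frac{20}{43} + \frac{20}{3}\right) = \left(-5\right) \frac{920}{129} = - \frac{4600}{129}$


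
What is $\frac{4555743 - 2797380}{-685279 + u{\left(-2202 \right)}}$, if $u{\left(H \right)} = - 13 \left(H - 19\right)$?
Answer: $- \frac{586121}{218802} \approx -2.6788$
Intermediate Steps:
$u{\left(H \right)} = 247 - 13 H$ ($u{\left(H \right)} = - 13 \left(-19 + H\right) = 247 - 13 H$)
$\frac{4555743 - 2797380}{-685279 + u{\left(-2202 \right)}} = \frac{4555743 - 2797380}{-685279 + \left(247 - -28626\right)} = \frac{1758363}{-685279 + \left(247 + 28626\right)} = \frac{1758363}{-685279 + 28873} = \frac{1758363}{-656406} = 1758363 \left(- \frac{1}{656406}\right) = - \frac{586121}{218802}$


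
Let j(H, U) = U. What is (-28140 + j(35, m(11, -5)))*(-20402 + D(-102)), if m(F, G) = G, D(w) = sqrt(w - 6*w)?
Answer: 574214290 - 28145*sqrt(510) ≈ 5.7358e+8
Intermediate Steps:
D(w) = sqrt(5)*sqrt(-w) (D(w) = sqrt(-5*w) = sqrt(5)*sqrt(-w))
(-28140 + j(35, m(11, -5)))*(-20402 + D(-102)) = (-28140 - 5)*(-20402 + sqrt(5)*sqrt(-1*(-102))) = -28145*(-20402 + sqrt(5)*sqrt(102)) = -28145*(-20402 + sqrt(510)) = 574214290 - 28145*sqrt(510)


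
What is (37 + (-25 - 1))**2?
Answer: 121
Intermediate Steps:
(37 + (-25 - 1))**2 = (37 - 26)**2 = 11**2 = 121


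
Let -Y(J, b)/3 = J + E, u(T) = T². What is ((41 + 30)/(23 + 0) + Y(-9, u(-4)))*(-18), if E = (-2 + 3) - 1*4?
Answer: -16182/23 ≈ -703.57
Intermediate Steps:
E = -3 (E = 1 - 4 = -3)
Y(J, b) = 9 - 3*J (Y(J, b) = -3*(J - 3) = -3*(-3 + J) = 9 - 3*J)
((41 + 30)/(23 + 0) + Y(-9, u(-4)))*(-18) = ((41 + 30)/(23 + 0) + (9 - 3*(-9)))*(-18) = (71/23 + (9 + 27))*(-18) = (71*(1/23) + 36)*(-18) = (71/23 + 36)*(-18) = (899/23)*(-18) = -16182/23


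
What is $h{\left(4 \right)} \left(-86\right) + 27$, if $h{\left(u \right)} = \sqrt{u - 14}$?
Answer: $27 - 86 i \sqrt{10} \approx 27.0 - 271.96 i$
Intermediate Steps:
$h{\left(u \right)} = \sqrt{-14 + u}$
$h{\left(4 \right)} \left(-86\right) + 27 = \sqrt{-14 + 4} \left(-86\right) + 27 = \sqrt{-10} \left(-86\right) + 27 = i \sqrt{10} \left(-86\right) + 27 = - 86 i \sqrt{10} + 27 = 27 - 86 i \sqrt{10}$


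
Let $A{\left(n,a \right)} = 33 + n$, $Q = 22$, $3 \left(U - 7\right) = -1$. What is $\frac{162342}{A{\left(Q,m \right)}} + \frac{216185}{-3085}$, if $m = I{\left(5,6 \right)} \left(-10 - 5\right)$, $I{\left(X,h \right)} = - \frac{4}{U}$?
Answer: $\frac{97786979}{33935} \approx 2881.6$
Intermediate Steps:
$U = \frac{20}{3}$ ($U = 7 + \frac{1}{3} \left(-1\right) = 7 - \frac{1}{3} = \frac{20}{3} \approx 6.6667$)
$I{\left(X,h \right)} = - \frac{3}{5}$ ($I{\left(X,h \right)} = - \frac{4}{\frac{20}{3}} = \left(-4\right) \frac{3}{20} = - \frac{3}{5}$)
$m = 9$ ($m = - \frac{3 \left(-10 - 5\right)}{5} = \left(- \frac{3}{5}\right) \left(-15\right) = 9$)
$\frac{162342}{A{\left(Q,m \right)}} + \frac{216185}{-3085} = \frac{162342}{33 + 22} + \frac{216185}{-3085} = \frac{162342}{55} + 216185 \left(- \frac{1}{3085}\right) = 162342 \cdot \frac{1}{55} - \frac{43237}{617} = \frac{162342}{55} - \frac{43237}{617} = \frac{97786979}{33935}$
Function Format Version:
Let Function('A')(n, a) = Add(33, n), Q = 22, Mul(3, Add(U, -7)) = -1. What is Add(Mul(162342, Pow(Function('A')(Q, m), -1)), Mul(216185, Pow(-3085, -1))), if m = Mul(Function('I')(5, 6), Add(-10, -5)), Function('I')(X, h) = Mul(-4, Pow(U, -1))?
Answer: Rational(97786979, 33935) ≈ 2881.6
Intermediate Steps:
U = Rational(20, 3) (U = Add(7, Mul(Rational(1, 3), -1)) = Add(7, Rational(-1, 3)) = Rational(20, 3) ≈ 6.6667)
Function('I')(X, h) = Rational(-3, 5) (Function('I')(X, h) = Mul(-4, Pow(Rational(20, 3), -1)) = Mul(-4, Rational(3, 20)) = Rational(-3, 5))
m = 9 (m = Mul(Rational(-3, 5), Add(-10, -5)) = Mul(Rational(-3, 5), -15) = 9)
Add(Mul(162342, Pow(Function('A')(Q, m), -1)), Mul(216185, Pow(-3085, -1))) = Add(Mul(162342, Pow(Add(33, 22), -1)), Mul(216185, Pow(-3085, -1))) = Add(Mul(162342, Pow(55, -1)), Mul(216185, Rational(-1, 3085))) = Add(Mul(162342, Rational(1, 55)), Rational(-43237, 617)) = Add(Rational(162342, 55), Rational(-43237, 617)) = Rational(97786979, 33935)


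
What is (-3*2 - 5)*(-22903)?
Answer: 251933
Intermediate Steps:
(-3*2 - 5)*(-22903) = (-6 - 5)*(-22903) = -11*(-22903) = 251933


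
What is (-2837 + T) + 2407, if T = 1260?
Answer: 830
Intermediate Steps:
(-2837 + T) + 2407 = (-2837 + 1260) + 2407 = -1577 + 2407 = 830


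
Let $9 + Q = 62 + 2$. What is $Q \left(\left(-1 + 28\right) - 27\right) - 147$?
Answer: $-147$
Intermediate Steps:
$Q = 55$ ($Q = -9 + \left(62 + 2\right) = -9 + 64 = 55$)
$Q \left(\left(-1 + 28\right) - 27\right) - 147 = 55 \left(\left(-1 + 28\right) - 27\right) - 147 = 55 \left(27 - 27\right) - 147 = 55 \cdot 0 - 147 = 0 - 147 = -147$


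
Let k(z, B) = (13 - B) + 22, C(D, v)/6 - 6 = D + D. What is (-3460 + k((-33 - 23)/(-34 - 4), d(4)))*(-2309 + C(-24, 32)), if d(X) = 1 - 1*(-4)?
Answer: 8784230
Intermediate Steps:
C(D, v) = 36 + 12*D (C(D, v) = 36 + 6*(D + D) = 36 + 6*(2*D) = 36 + 12*D)
d(X) = 5 (d(X) = 1 + 4 = 5)
k(z, B) = 35 - B
(-3460 + k((-33 - 23)/(-34 - 4), d(4)))*(-2309 + C(-24, 32)) = (-3460 + (35 - 1*5))*(-2309 + (36 + 12*(-24))) = (-3460 + (35 - 5))*(-2309 + (36 - 288)) = (-3460 + 30)*(-2309 - 252) = -3430*(-2561) = 8784230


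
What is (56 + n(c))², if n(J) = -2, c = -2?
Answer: 2916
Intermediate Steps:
(56 + n(c))² = (56 - 2)² = 54² = 2916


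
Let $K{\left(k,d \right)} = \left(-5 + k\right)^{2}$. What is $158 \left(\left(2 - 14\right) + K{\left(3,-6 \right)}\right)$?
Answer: $-1264$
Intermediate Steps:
$158 \left(\left(2 - 14\right) + K{\left(3,-6 \right)}\right) = 158 \left(\left(2 - 14\right) + \left(-5 + 3\right)^{2}\right) = 158 \left(\left(2 - 14\right) + \left(-2\right)^{2}\right) = 158 \left(-12 + 4\right) = 158 \left(-8\right) = -1264$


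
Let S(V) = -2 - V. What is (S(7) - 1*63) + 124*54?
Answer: 6624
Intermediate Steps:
(S(7) - 1*63) + 124*54 = ((-2 - 1*7) - 1*63) + 124*54 = ((-2 - 7) - 63) + 6696 = (-9 - 63) + 6696 = -72 + 6696 = 6624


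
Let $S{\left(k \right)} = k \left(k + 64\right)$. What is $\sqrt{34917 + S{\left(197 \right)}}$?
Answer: $\sqrt{86334} \approx 293.83$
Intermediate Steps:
$S{\left(k \right)} = k \left(64 + k\right)$
$\sqrt{34917 + S{\left(197 \right)}} = \sqrt{34917 + 197 \left(64 + 197\right)} = \sqrt{34917 + 197 \cdot 261} = \sqrt{34917 + 51417} = \sqrt{86334}$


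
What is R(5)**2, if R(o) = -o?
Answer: 25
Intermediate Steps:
R(5)**2 = (-1*5)**2 = (-5)**2 = 25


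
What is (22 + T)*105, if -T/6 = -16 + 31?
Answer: -7140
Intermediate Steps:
T = -90 (T = -6*(-16 + 31) = -6*15 = -90)
(22 + T)*105 = (22 - 90)*105 = -68*105 = -7140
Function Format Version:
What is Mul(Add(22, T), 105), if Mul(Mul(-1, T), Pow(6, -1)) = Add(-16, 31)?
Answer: -7140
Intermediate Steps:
T = -90 (T = Mul(-6, Add(-16, 31)) = Mul(-6, 15) = -90)
Mul(Add(22, T), 105) = Mul(Add(22, -90), 105) = Mul(-68, 105) = -7140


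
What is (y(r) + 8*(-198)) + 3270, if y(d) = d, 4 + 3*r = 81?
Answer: 5135/3 ≈ 1711.7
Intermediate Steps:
r = 77/3 (r = -4/3 + (⅓)*81 = -4/3 + 27 = 77/3 ≈ 25.667)
(y(r) + 8*(-198)) + 3270 = (77/3 + 8*(-198)) + 3270 = (77/3 - 1584) + 3270 = -4675/3 + 3270 = 5135/3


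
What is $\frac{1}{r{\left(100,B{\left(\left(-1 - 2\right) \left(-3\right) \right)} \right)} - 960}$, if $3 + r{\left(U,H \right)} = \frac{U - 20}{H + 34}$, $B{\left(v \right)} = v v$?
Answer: $- \frac{23}{22133} \approx -0.0010392$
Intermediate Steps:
$B{\left(v \right)} = v^{2}$
$r{\left(U,H \right)} = -3 + \frac{-20 + U}{34 + H}$ ($r{\left(U,H \right)} = -3 + \frac{U - 20}{H + 34} = -3 + \frac{-20 + U}{34 + H}$)
$\frac{1}{r{\left(100,B{\left(\left(-1 - 2\right) \left(-3\right) \right)} \right)} - 960} = \frac{1}{\frac{-122 + 100 - 3 \left(\left(-1 - 2\right) \left(-3\right)\right)^{2}}{34 + \left(\left(-1 - 2\right) \left(-3\right)\right)^{2}} - 960} = \frac{1}{\frac{-122 + 100 - 3 \left(\left(-3\right) \left(-3\right)\right)^{2}}{34 + \left(\left(-3\right) \left(-3\right)\right)^{2}} - 960} = \frac{1}{\frac{-122 + 100 - 3 \cdot 9^{2}}{34 + 9^{2}} - 960} = \frac{1}{\frac{-122 + 100 - 243}{34 + 81} - 960} = \frac{1}{\frac{-122 + 100 - 243}{115} - 960} = \frac{1}{\frac{1}{115} \left(-265\right) - 960} = \frac{1}{- \frac{53}{23} - 960} = \frac{1}{- \frac{22133}{23}} = - \frac{23}{22133}$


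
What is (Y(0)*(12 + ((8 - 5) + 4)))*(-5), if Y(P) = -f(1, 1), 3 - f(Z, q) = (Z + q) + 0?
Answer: 95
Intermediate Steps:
f(Z, q) = 3 - Z - q (f(Z, q) = 3 - ((Z + q) + 0) = 3 - (Z + q) = 3 + (-Z - q) = 3 - Z - q)
Y(P) = -1 (Y(P) = -(3 - 1*1 - 1*1) = -(3 - 1 - 1) = -1*1 = -1)
(Y(0)*(12 + ((8 - 5) + 4)))*(-5) = -(12 + ((8 - 5) + 4))*(-5) = -(12 + (3 + 4))*(-5) = -(12 + 7)*(-5) = -1*19*(-5) = -19*(-5) = 95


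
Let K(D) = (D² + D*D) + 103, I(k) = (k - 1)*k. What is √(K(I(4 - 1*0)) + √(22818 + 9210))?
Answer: √(391 + 2*√8007) ≈ 23.874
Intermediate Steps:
I(k) = k*(-1 + k) (I(k) = (-1 + k)*k = k*(-1 + k))
K(D) = 103 + 2*D² (K(D) = (D² + D²) + 103 = 2*D² + 103 = 103 + 2*D²)
√(K(I(4 - 1*0)) + √(22818 + 9210)) = √((103 + 2*((4 - 1*0)*(-1 + (4 - 1*0)))²) + √(22818 + 9210)) = √((103 + 2*((4 + 0)*(-1 + (4 + 0)))²) + √32028) = √((103 + 2*(4*(-1 + 4))²) + 2*√8007) = √((103 + 2*(4*3)²) + 2*√8007) = √((103 + 2*12²) + 2*√8007) = √((103 + 2*144) + 2*√8007) = √((103 + 288) + 2*√8007) = √(391 + 2*√8007)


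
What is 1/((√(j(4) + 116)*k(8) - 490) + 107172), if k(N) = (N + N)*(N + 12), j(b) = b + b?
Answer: 53341/5684175762 - 160*√31/2842087881 ≈ 9.0707e-6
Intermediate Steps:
j(b) = 2*b
k(N) = 2*N*(12 + N) (k(N) = (2*N)*(12 + N) = 2*N*(12 + N))
1/((√(j(4) + 116)*k(8) - 490) + 107172) = 1/((√(2*4 + 116)*(2*8*(12 + 8)) - 490) + 107172) = 1/((√(8 + 116)*(2*8*20) - 490) + 107172) = 1/((√124*320 - 490) + 107172) = 1/(((2*√31)*320 - 490) + 107172) = 1/((640*√31 - 490) + 107172) = 1/((-490 + 640*√31) + 107172) = 1/(106682 + 640*√31)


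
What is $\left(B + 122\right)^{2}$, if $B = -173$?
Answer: $2601$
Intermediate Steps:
$\left(B + 122\right)^{2} = \left(-173 + 122\right)^{2} = \left(-51\right)^{2} = 2601$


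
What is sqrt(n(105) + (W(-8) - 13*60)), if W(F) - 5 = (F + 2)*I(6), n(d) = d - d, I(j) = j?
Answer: I*sqrt(811) ≈ 28.478*I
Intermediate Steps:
n(d) = 0
W(F) = 17 + 6*F (W(F) = 5 + (F + 2)*6 = 5 + (2 + F)*6 = 5 + (12 + 6*F) = 17 + 6*F)
sqrt(n(105) + (W(-8) - 13*60)) = sqrt(0 + ((17 + 6*(-8)) - 13*60)) = sqrt(0 + ((17 - 48) - 780)) = sqrt(0 + (-31 - 780)) = sqrt(0 - 811) = sqrt(-811) = I*sqrt(811)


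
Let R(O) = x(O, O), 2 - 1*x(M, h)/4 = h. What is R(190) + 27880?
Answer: 27128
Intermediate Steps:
x(M, h) = 8 - 4*h
R(O) = 8 - 4*O
R(190) + 27880 = (8 - 4*190) + 27880 = (8 - 760) + 27880 = -752 + 27880 = 27128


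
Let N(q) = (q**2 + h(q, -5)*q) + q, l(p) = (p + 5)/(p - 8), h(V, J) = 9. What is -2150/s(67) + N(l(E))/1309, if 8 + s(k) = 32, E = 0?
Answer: -22515925/251328 ≈ -89.588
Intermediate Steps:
l(p) = (5 + p)/(-8 + p)
s(k) = 24 (s(k) = -8 + 32 = 24)
N(q) = q**2 + 10*q (N(q) = (q**2 + 9*q) + q = q**2 + 10*q)
-2150/s(67) + N(l(E))/1309 = -2150/24 + (((5 + 0)/(-8 + 0))*(10 + (5 + 0)/(-8 + 0)))/1309 = -2150*1/24 + ((5/(-8))*(10 + 5/(-8)))*(1/1309) = -1075/12 + ((-1/8*5)*(10 - 1/8*5))*(1/1309) = -1075/12 - 5*(10 - 5/8)/8*(1/1309) = -1075/12 - 5/8*75/8*(1/1309) = -1075/12 - 375/64*1/1309 = -1075/12 - 375/83776 = -22515925/251328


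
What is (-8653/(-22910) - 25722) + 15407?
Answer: -236307997/22910 ≈ -10315.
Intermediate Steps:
(-8653/(-22910) - 25722) + 15407 = (-8653*(-1/22910) - 25722) + 15407 = (8653/22910 - 25722) + 15407 = -589282367/22910 + 15407 = -236307997/22910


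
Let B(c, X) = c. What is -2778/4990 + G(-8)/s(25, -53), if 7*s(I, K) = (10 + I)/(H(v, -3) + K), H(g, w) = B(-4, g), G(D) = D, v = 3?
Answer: 45231/499 ≈ 90.643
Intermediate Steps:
H(g, w) = -4
s(I, K) = (10 + I)/(7*(-4 + K)) (s(I, K) = ((10 + I)/(-4 + K))/7 = (10 + I)/(7*(-4 + K)))
-2778/4990 + G(-8)/s(25, -53) = -2778/4990 - 8*7*(-4 - 53)/(10 + 25) = -2778*1/4990 - 8/((⅐)*35/(-57)) = -1389/2495 - 8/((⅐)*(-1/57)*35) = -1389/2495 - 8/(-5/57) = -1389/2495 - 8*(-57/5) = -1389/2495 + 456/5 = 45231/499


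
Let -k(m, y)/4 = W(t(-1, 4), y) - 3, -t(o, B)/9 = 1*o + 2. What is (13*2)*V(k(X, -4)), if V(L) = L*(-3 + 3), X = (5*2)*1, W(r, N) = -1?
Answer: 0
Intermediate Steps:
t(o, B) = -18 - 9*o (t(o, B) = -9*(1*o + 2) = -9*(o + 2) = -9*(2 + o) = -18 - 9*o)
X = 10 (X = 10*1 = 10)
k(m, y) = 16 (k(m, y) = -4*(-1 - 3) = -4*(-4) = 16)
V(L) = 0 (V(L) = L*0 = 0)
(13*2)*V(k(X, -4)) = (13*2)*0 = 26*0 = 0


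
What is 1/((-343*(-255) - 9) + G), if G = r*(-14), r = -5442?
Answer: 1/163644 ≈ 6.1108e-6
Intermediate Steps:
G = 76188 (G = -5442*(-14) = 76188)
1/((-343*(-255) - 9) + G) = 1/((-343*(-255) - 9) + 76188) = 1/((87465 - 9) + 76188) = 1/(87456 + 76188) = 1/163644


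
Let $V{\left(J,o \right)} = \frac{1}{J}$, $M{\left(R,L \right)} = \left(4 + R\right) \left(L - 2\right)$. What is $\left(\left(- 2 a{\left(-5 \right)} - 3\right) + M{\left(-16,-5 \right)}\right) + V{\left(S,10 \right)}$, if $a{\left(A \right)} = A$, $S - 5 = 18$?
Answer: $\frac{2094}{23} \approx 91.043$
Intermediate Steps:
$S = 23$ ($S = 5 + 18 = 23$)
$M{\left(R,L \right)} = \left(-2 + L\right) \left(4 + R\right)$ ($M{\left(R,L \right)} = \left(4 + R\right) \left(-2 + L\right) = \left(-2 + L\right) \left(4 + R\right)$)
$\left(\left(- 2 a{\left(-5 \right)} - 3\right) + M{\left(-16,-5 \right)}\right) + V{\left(S,10 \right)} = \left(\left(\left(-2\right) \left(-5\right) - 3\right) - -84\right) + \frac{1}{23} = \left(\left(10 - 3\right) + \left(-8 + 32 - 20 + 80\right)\right) + \frac{1}{23} = \left(7 + 84\right) + \frac{1}{23} = 91 + \frac{1}{23} = \frac{2094}{23}$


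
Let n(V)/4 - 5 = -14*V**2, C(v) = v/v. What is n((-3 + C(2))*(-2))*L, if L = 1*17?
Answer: -14892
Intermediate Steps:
C(v) = 1
n(V) = 20 - 56*V**2 (n(V) = 20 + 4*(-14*V**2) = 20 - 56*V**2)
L = 17
n((-3 + C(2))*(-2))*L = (20 - 56*4*(-3 + 1)**2)*17 = (20 - 56*(-2*(-2))**2)*17 = (20 - 56*4**2)*17 = (20 - 56*16)*17 = (20 - 896)*17 = -876*17 = -14892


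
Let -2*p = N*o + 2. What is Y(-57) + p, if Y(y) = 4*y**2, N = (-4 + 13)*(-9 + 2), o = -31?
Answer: 24037/2 ≈ 12019.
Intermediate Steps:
N = -63 (N = 9*(-7) = -63)
p = -1955/2 (p = -(-63*(-31) + 2)/2 = -(1953 + 2)/2 = -1/2*1955 = -1955/2 ≈ -977.50)
Y(-57) + p = 4*(-57)**2 - 1955/2 = 4*3249 - 1955/2 = 12996 - 1955/2 = 24037/2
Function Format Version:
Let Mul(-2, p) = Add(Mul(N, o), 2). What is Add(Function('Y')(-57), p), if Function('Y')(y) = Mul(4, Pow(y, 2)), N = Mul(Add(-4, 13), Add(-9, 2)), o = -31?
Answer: Rational(24037, 2) ≈ 12019.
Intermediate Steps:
N = -63 (N = Mul(9, -7) = -63)
p = Rational(-1955, 2) (p = Mul(Rational(-1, 2), Add(Mul(-63, -31), 2)) = Mul(Rational(-1, 2), Add(1953, 2)) = Mul(Rational(-1, 2), 1955) = Rational(-1955, 2) ≈ -977.50)
Add(Function('Y')(-57), p) = Add(Mul(4, Pow(-57, 2)), Rational(-1955, 2)) = Add(Mul(4, 3249), Rational(-1955, 2)) = Add(12996, Rational(-1955, 2)) = Rational(24037, 2)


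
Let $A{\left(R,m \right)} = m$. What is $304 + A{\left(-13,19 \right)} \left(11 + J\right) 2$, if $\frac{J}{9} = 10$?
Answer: $4142$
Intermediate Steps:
$J = 90$ ($J = 9 \cdot 10 = 90$)
$304 + A{\left(-13,19 \right)} \left(11 + J\right) 2 = 304 + 19 \left(11 + 90\right) 2 = 304 + 19 \cdot 101 \cdot 2 = 304 + 19 \cdot 202 = 304 + 3838 = 4142$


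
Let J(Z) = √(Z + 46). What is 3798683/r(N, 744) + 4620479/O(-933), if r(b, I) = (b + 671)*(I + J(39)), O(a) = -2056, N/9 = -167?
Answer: -4166813215220/1849079791 + 3798683*√85/460471232 ≈ -2253.4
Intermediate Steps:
N = -1503 (N = 9*(-167) = -1503)
J(Z) = √(46 + Z)
r(b, I) = (671 + b)*(I + √85) (r(b, I) = (b + 671)*(I + √(46 + 39)) = (671 + b)*(I + √85))
3798683/r(N, 744) + 4620479/O(-933) = 3798683/(671*744 + 671*√85 + 744*(-1503) - 1503*√85) + 4620479/(-2056) = 3798683/(499224 + 671*√85 - 1118232 - 1503*√85) + 4620479*(-1/2056) = 3798683/(-619008 - 832*√85) - 4620479/2056 = -4620479/2056 + 3798683/(-619008 - 832*√85)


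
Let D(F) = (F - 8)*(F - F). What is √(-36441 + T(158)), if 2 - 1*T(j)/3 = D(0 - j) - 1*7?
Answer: 51*I*√14 ≈ 190.82*I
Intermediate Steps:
D(F) = 0 (D(F) = (-8 + F)*0 = 0)
T(j) = 27 (T(j) = 6 - 3*(0 - 1*7) = 6 - 3*(0 - 7) = 6 - 3*(-7) = 6 + 21 = 27)
√(-36441 + T(158)) = √(-36441 + 27) = √(-36414) = 51*I*√14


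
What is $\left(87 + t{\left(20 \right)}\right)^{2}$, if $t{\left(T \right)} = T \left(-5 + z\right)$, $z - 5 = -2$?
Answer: $2209$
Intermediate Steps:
$z = 3$ ($z = 5 - 2 = 3$)
$t{\left(T \right)} = - 2 T$ ($t{\left(T \right)} = T \left(-5 + 3\right) = T \left(-2\right) = - 2 T$)
$\left(87 + t{\left(20 \right)}\right)^{2} = \left(87 - 40\right)^{2} = 47^{2} = 2209$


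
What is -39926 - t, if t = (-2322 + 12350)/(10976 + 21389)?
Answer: -1292215018/32365 ≈ -39926.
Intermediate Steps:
t = 10028/32365 ≈ 0.30984
-39926 - t = -39926 - 1*10028/32365 = -39926 - 10028/32365 = -1292215018/32365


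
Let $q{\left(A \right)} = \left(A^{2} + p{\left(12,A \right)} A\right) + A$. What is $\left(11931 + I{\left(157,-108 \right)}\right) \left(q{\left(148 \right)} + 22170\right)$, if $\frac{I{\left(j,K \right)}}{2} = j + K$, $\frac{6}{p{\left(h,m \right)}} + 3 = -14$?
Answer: $\frac{9032407694}{17} \approx 5.3132 \cdot 10^{8}$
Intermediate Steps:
$p{\left(h,m \right)} = - \frac{6}{17}$ ($p{\left(h,m \right)} = \frac{6}{-3 - 14} = \frac{6}{-17} = 6 \left(- \frac{1}{17}\right) = - \frac{6}{17}$)
$I{\left(j,K \right)} = 2 K + 2 j$ ($I{\left(j,K \right)} = 2 \left(j + K\right) = 2 \left(K + j\right) = 2 K + 2 j$)
$q{\left(A \right)} = A^{2} + \frac{11 A}{17}$ ($q{\left(A \right)} = \left(A^{2} - \frac{6 A}{17}\right) + A = A^{2} + \frac{11 A}{17}$)
$\left(11931 + I{\left(157,-108 \right)}\right) \left(q{\left(148 \right)} + 22170\right) = \left(11931 + \left(2 \left(-108\right) + 2 \cdot 157\right)\right) \left(\frac{1}{17} \cdot 148 \left(11 + 17 \cdot 148\right) + 22170\right) = \left(11931 + \left(-216 + 314\right)\right) \left(\frac{1}{17} \cdot 148 \left(11 + 2516\right) + 22170\right) = \left(11931 + 98\right) \left(\frac{1}{17} \cdot 148 \cdot 2527 + 22170\right) = 12029 \left(\frac{373996}{17} + 22170\right) = 12029 \cdot \frac{750886}{17} = \frac{9032407694}{17}$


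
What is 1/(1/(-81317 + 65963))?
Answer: -15354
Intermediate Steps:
1/(1/(-81317 + 65963)) = 1/(1/(-15354)) = 1/(-1/15354) = -15354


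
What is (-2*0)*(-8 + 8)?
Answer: 0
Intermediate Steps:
(-2*0)*(-8 + 8) = 0*0 = 0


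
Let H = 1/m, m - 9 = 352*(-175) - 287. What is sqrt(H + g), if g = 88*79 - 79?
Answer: sqrt(26315939491854)/61878 ≈ 82.904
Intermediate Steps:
m = -61878 (m = 9 + (352*(-175) - 287) = 9 + (-61600 - 287) = 9 - 61887 = -61878)
g = 6873 (g = 6952 - 79 = 6873)
H = -1/61878 (H = 1/(-61878) = -1/61878 ≈ -1.6161e-5)
sqrt(H + g) = sqrt(-1/61878 + 6873) = sqrt(425287493/61878) = sqrt(26315939491854)/61878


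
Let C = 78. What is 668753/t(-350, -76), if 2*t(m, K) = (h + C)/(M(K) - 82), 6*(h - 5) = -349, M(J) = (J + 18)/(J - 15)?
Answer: -59417366544/13559 ≈ -4.3821e+6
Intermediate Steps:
M(J) = (18 + J)/(-15 + J)
h = -319/6 (h = 5 + (⅙)*(-349) = 5 - 349/6 = -319/6 ≈ -53.167)
t(m, K) = 149/(12*(-82 + (18 + K)/(-15 + K))) (t(m, K) = ((-319/6 + 78)/((18 + K)/(-15 + K) - 82))/2 = (149/(6*(-82 + (18 + K)/(-15 + K))))/2 = 149/(12*(-82 + (18 + K)/(-15 + K))))
668753/t(-350, -76) = 668753/((149*(15 - 1*(-76))/(36*(-416 + 27*(-76))))) = 668753/((149*(15 + 76)/(36*(-416 - 2052)))) = 668753/(((149/36)*91/(-2468))) = 668753/(((149/36)*(-1/2468)*91)) = 668753/(-13559/88848) = 668753*(-88848/13559) = -59417366544/13559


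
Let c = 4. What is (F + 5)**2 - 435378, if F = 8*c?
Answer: -434009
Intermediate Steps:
F = 32 (F = 8*4 = 32)
(F + 5)**2 - 435378 = (32 + 5)**2 - 435378 = 37**2 - 435378 = 1369 - 435378 = -434009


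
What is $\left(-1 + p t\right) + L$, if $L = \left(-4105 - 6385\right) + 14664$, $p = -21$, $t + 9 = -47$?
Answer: $5349$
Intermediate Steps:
$t = -56$ ($t = -9 - 47 = -56$)
$L = 4174$ ($L = -10490 + 14664 = 4174$)
$\left(-1 + p t\right) + L = \left(-1 - -1176\right) + 4174 = \left(-1 + 1176\right) + 4174 = 1175 + 4174 = 5349$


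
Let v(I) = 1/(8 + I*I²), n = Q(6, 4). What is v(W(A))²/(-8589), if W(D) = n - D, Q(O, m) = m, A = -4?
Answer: -1/2322465600 ≈ -4.3058e-10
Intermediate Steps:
n = 4
W(D) = 4 - D
v(I) = 1/(8 + I³)
v(W(A))²/(-8589) = (1/(8 + (4 - 1*(-4))³))²/(-8589) = (1/(8 + (4 + 4)³))²*(-1/8589) = (1/(8 + 8³))²*(-1/8589) = (1/(8 + 512))²*(-1/8589) = (1/520)²*(-1/8589) = (1/270400)*(-1/8589) = -1/2322465600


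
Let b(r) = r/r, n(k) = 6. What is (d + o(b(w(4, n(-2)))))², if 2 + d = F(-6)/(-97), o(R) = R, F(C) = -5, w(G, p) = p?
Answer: 8464/9409 ≈ 0.89956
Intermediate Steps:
b(r) = 1
d = -189/97 (d = -2 - 5/(-97) = -2 - 5*(-1/97) = -2 + 5/97 = -189/97 ≈ -1.9485)
(d + o(b(w(4, n(-2)))))² = (-189/97 + 1)² = (-92/97)² = 8464/9409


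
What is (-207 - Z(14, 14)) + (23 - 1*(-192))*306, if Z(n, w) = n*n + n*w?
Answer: 65191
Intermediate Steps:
Z(n, w) = n² + n*w
(-207 - Z(14, 14)) + (23 - 1*(-192))*306 = (-207 - 14*(14 + 14)) + (23 - 1*(-192))*306 = (-207 - 14*28) + (23 + 192)*306 = (-207 - 1*392) + 215*306 = (-207 - 392) + 65790 = -599 + 65790 = 65191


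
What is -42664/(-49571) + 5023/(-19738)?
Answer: 593106899/978432398 ≈ 0.60618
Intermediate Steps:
-42664/(-49571) + 5023/(-19738) = -42664*(-1/49571) + 5023*(-1/19738) = 42664/49571 - 5023/19738 = 593106899/978432398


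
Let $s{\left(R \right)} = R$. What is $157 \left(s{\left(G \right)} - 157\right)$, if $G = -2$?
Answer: $-24963$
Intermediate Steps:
$157 \left(s{\left(G \right)} - 157\right) = 157 \left(-2 - 157\right) = 157 \left(-159\right) = -24963$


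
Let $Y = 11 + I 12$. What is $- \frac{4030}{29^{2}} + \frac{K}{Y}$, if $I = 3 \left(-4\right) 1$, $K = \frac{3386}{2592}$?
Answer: $- \frac{696066853}{144961488} \approx -4.8017$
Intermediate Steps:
$K = \frac{1693}{1296}$ ($K = 3386 \cdot \frac{1}{2592} = \frac{1693}{1296} \approx 1.3063$)
$I = -12$ ($I = \left(-12\right) 1 = -12$)
$Y = -133$ ($Y = 11 - 144 = -133$)
$- \frac{4030}{29^{2}} + \frac{K}{Y} = - \frac{4030}{29^{2}} + \frac{1693}{1296 \left(-133\right)} = - \frac{4030}{841} + \frac{1693}{1296} \left(- \frac{1}{133}\right) = \left(-4030\right) \frac{1}{841} - \frac{1693}{172368} = - \frac{4030}{841} - \frac{1693}{172368} = - \frac{696066853}{144961488}$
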